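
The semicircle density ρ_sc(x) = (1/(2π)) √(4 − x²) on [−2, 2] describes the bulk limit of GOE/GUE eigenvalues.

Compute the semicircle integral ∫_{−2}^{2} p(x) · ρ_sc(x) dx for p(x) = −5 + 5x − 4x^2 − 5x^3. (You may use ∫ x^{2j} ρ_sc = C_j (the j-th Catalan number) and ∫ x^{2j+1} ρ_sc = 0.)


Write p(x) = Σ a_i x^i, split into monomials and integrate each against ρ_sc separately.
Using ∫ x^{2j} ρ_sc = C_j = (1/(j+1)) C(2j, j) (Catalan numbers) and ∫ x^{2j+1} ρ_sc = 0 (odd monomials vanish by symmetry):
  i = 0 (even): a_0 · C_{0} = -5 · 1 = -5
  i = 1 (odd): ∫ x^1 ρ_sc = 0 (vanishes)
  i = 2 (even): a_2 · C_{1} = -4 · 1 = -4
  i = 3 (odd): ∫ x^3 ρ_sc = 0 (vanishes)

Summing the contributions: ∫_{−2}^{2} p(x) ρ_sc(x) dx = (-5) + (-4) = -9.


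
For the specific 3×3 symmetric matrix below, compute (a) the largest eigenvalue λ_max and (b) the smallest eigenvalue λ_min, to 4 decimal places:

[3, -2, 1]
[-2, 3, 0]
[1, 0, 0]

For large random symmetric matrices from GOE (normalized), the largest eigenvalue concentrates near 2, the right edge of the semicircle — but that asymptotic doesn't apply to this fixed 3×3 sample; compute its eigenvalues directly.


Since M is real symmetric, all three eigenvalues are real; they are the roots of det(λI − M) = λ³ − (tr M) λ² + s λ − det M, where s is the sum of the principal 2×2 minors.
tr M = 3 + 3 + 0 = 6.
s = (3·3 − (-2)²) + (3·0 − 1²) + (3·0 − 0²) = 5 + (-1) + 0 = 4.
det M (expand along row 1) = 3·0 − (-2)·0 + 1·(-3) = -3.
Characteristic polynomial: λ³ − 6λ² + 4λ + 3 = 0.
Substitute λ = y + (tr M)/3 = y + 2.000000 to remove the quadratic term: y³ + p·y + q = 0 with p = s − (tr M)²/3 = -8.000000 and q = −2(tr M)³/27 + (tr M)·s/3 − det M = -5.000000.
Three real roots ⇒ use the trigonometric (Viète) form: r = 2√(−p/3) = 3.265986, φ = arccos(3q/(p·r)) = arccos(0.574099) = 0.959293 rad.
y_k = r·cos(φ/3 − 2πk/3) for k = 0, 1, 2 gives y = 3.100432, -0.661120, -2.439312.
λ_k = y_k + 2.000000 gives λ = 5.1004, 1.3389, -0.4393 (check: the sum is 6.0000 = tr M).

Hence λ_max = 5.1004 and λ_min = -0.4393.


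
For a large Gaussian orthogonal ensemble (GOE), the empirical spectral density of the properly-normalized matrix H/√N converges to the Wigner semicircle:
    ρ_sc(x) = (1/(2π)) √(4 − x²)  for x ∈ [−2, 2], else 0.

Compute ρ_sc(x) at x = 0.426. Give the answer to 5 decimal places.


ρ_sc(x) = (1/(2π)) √(4 − x²). With x = 0.426:
  4 − x² = 4 − (0.426)² = 4 − 0.181476 = 3.818524.
  √(4 − x²) = 1.954104.
  1/(2π) = 0.159155.
  ρ_sc(0.426) = 0.159155 · 1.954104 = 0.311005.

Rounded to 5 decimal places: ρ_sc(0.426) ≈ 0.31101.


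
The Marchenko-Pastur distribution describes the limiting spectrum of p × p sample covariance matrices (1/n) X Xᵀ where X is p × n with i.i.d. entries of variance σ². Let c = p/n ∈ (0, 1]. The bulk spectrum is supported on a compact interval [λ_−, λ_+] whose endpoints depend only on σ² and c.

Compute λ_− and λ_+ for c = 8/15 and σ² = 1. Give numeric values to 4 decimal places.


c = 8/15 = 0.533333; √c = 0.730297.
λ_− = σ² (1 − √c)² = 1 · (1 − 0.730297)² = 1 · (0.269703)² = 0.072740.
λ_+ = σ² (1 + √c)² = 1 · (1 + 0.730297)² = 1 · (1.730297)² = 2.993927.

Rounded to 4 decimal places: λ_− ≈ 0.0727, λ_+ ≈ 2.9939.


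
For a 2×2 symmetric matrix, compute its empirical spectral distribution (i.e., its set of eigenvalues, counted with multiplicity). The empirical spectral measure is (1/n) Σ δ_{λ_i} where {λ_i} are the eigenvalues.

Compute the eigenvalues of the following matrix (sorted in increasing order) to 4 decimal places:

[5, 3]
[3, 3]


Since M is real symmetric, both eigenvalues are real; they are the roots of det(λI − M) = λ² − (tr M) λ + det M.
tr M = 5 + 3 = 8.
det M = 5·3 − 3² = 15 − 9 = 6.
Characteristic polynomial: λ² − 8λ + 6 = 0.
Discriminant Δ = (tr M)² − 4·det M = 64 − 24 = 40; √Δ = 6.324555.
λ = (tr M ± √Δ)/2 = (8 ± 6.324555)/2, giving (tr M − √Δ)/2 = 0.8377 and (tr M + √Δ)/2 = 7.1623.

Eigenvalues sorted in increasing order: [0.8377, 7.1623].


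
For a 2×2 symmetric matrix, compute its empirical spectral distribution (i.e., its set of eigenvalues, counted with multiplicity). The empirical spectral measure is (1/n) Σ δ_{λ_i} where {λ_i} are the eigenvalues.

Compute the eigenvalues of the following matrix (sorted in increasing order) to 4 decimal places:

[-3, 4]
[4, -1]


Since M is real symmetric, both eigenvalues are real; they are the roots of det(λI − M) = λ² − (tr M) λ + det M.
tr M = -3 + (-1) = -4.
det M = (-3)·(-1) − 4² = 3 − 16 = -13.
Characteristic polynomial: λ² + 4λ − 13 = 0.
Discriminant Δ = (tr M)² − 4·det M = 16 − (-52) = 68; √Δ = 8.246211.
λ = (tr M ± √Δ)/2 = (-4 ± 8.246211)/2, giving (tr M − √Δ)/2 = -6.1231 and (tr M + √Δ)/2 = 2.1231.

Eigenvalues sorted in increasing order: [-6.1231, 2.1231].


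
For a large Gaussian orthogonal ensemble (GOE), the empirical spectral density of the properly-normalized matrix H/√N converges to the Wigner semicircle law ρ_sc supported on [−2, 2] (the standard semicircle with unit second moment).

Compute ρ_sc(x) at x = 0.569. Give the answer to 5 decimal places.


ρ_sc(x) = (1/(2π)) √(4 − x²). With x = 0.569:
  4 − x² = 4 − (0.569)² = 4 − 0.323761 = 3.676239.
  √(4 − x²) = 1.917352.
  1/(2π) = 0.159155.
  ρ_sc(0.569) = 0.159155 · 1.917352 = 0.305156.

Rounded to 5 decimal places: ρ_sc(0.569) ≈ 0.30516.


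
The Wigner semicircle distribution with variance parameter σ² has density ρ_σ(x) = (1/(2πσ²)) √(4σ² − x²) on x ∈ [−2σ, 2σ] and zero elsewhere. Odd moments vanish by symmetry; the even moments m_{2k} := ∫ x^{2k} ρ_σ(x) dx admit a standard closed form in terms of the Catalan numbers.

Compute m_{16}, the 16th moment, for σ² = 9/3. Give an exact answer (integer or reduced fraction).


By the scaled semicircle moment identity, m_{2k} = σ^{2k} · C_k with k = 8.
C_8 = (1/(k+1)) · C(2k, k) = (1/9) · C(16, 8) = (1/9) · 12870 = 1430.
σ^{2k} = (σ²)^k = (9/3)^8 = 6561.

Therefore m_{16} = σ^{16} · C_8 = 6561 · 1430 = 9382230.


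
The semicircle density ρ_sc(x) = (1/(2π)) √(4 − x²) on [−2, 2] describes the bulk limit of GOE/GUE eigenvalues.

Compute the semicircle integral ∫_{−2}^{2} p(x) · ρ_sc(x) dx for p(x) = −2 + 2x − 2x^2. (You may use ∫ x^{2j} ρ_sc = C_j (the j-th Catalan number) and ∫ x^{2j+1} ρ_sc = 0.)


Write p(x) = Σ a_i x^i, split into monomials and integrate each against ρ_sc separately.
Using ∫ x^{2j} ρ_sc = C_j = (1/(j+1)) C(2j, j) (Catalan numbers) and ∫ x^{2j+1} ρ_sc = 0 (odd monomials vanish by symmetry):
  i = 0 (even): a_0 · C_{0} = -2 · 1 = -2
  i = 1 (odd): ∫ x^1 ρ_sc = 0 (vanishes)
  i = 2 (even): a_2 · C_{1} = -2 · 1 = -2

Summing the contributions: ∫_{−2}^{2} p(x) ρ_sc(x) dx = (-2) + (-2) = -4.


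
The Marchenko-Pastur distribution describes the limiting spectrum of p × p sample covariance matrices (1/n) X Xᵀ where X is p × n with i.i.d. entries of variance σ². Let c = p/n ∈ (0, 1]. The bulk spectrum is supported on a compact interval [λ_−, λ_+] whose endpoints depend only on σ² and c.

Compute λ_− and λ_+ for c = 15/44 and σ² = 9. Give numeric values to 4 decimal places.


c = 15/44 = 0.340909; √c = 0.583874.
λ_− = σ² (1 − √c)² = 9 · (1 − 0.583874)² = 9 · (0.416126)² = 1.558446.
λ_+ = σ² (1 + √c)² = 9 · (1 + 0.583874)² = 9 · (1.583874)² = 22.577918.

Rounded to 4 decimal places: λ_− ≈ 1.5584, λ_+ ≈ 22.5779.


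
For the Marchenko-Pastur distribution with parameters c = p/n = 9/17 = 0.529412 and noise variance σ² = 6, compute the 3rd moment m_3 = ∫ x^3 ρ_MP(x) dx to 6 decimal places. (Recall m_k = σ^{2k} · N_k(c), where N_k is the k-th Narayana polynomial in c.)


E[X³] = σ⁶ (1 + 3c + c²) (third MP moment). With σ² = 6 (so σ⁶ = 216) and c = 9/17 = 0.529412: E[X³] = 216 · (1 + 3·0.529412 + (0.529412)²) = 216 · 2.868512.

So E[X^3] = 619.598616.


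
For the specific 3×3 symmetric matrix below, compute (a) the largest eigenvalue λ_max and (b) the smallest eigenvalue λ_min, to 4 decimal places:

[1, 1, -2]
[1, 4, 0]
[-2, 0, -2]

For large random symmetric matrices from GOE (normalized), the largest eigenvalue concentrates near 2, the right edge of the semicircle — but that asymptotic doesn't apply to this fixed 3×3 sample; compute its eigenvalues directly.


Since M is real symmetric, all three eigenvalues are real; they are the roots of det(λI − M) = λ³ − (tr M) λ² + s λ − det M, where s is the sum of the principal 2×2 minors.
tr M = 1 + 4 + (-2) = 3.
s = (1·4 − 1²) + (1·(-2) − (-2)²) + (4·(-2) − 0²) = 3 + (-6) + (-8) = -11.
det M (expand along row 1) = 1·(-8) − 1·(-2) + (-2)·8 = -22.
Characteristic polynomial: λ³ − 3λ² − 11λ + 22 = 0.
Substitute λ = y + (tr M)/3 = y + 1.000000 to remove the quadratic term: y³ + p·y + q = 0 with p = s − (tr M)²/3 = -14.000000 and q = −2(tr M)³/27 + (tr M)·s/3 − det M = 9.000000.
Three real roots ⇒ use the trigonometric (Viète) form: r = 2√(−p/3) = 4.320494, φ = arccos(3q/(p·r)) = arccos(-0.446378) = 2.033509 rad.
y_k = r·cos(φ/3 − 2πk/3) for k = 0, 1, 2 gives y = 3.365368, 0.663744, -4.029112.
λ_k = y_k + 1.000000 gives λ = 4.3654, 1.6637, -3.0291 (check: the sum is 3.0000 = tr M).

Hence λ_max = 4.3654 and λ_min = -3.0291.


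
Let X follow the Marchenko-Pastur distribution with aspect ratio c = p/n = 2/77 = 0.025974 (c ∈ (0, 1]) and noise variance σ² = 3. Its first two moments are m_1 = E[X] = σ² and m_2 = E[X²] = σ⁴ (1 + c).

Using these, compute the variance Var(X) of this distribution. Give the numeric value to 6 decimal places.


m_1 = E[X] = σ² = 3, so m_1² = 9.
m_2 = E[X²] = σ⁴ (1 + c) = 9 · (1 + 0.025974) = 9 · 1.025974 = 9.233766.
(Note m_2 − m_1² simplifies to c · σ⁴ = 0.025974 · 9.)

Var(X) = m_2 − m_1² = 9.233766 − 9 = 0.233766.


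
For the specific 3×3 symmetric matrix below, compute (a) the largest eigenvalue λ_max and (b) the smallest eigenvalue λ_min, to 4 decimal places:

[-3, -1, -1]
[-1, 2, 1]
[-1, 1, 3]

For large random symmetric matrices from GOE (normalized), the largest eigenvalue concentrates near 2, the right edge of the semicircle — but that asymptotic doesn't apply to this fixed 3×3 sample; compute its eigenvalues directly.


Since M is real symmetric, all three eigenvalues are real; they are the roots of det(λI − M) = λ³ − (tr M) λ² + s λ − det M, where s is the sum of the principal 2×2 minors.
tr M = -3 + 2 + 3 = 2.
s = ((-3)·2 − (-1)²) + ((-3)·3 − (-1)²) + (2·3 − 1²) = -7 + (-10) + 5 = -12.
det M (expand along row 1) = (-3)·5 − (-1)·(-2) + (-1)·1 = -18.
Characteristic polynomial: λ³ − 2λ² − 12λ + 18 = 0.
Substitute λ = y + (tr M)/3 = y + 0.666667 to remove the quadratic term: y³ + p·y + q = 0 with p = s − (tr M)²/3 = -13.333333 and q = −2(tr M)³/27 + (tr M)·s/3 − det M = 9.407407.
Three real roots ⇒ use the trigonometric (Viète) form: r = 2√(−p/3) = 4.216370, φ = arccos(3q/(p·r)) = arccos(-0.502012) = 2.096719 rad.
y_k = r·cos(φ/3 − 2πk/3) for k = 0, 1, 2 gives y = 3.227826, 0.735382, -3.963208.
λ_k = y_k + 0.666667 gives λ = 3.8945, 1.4020, -3.2965 (check: the sum is 2.0000 = tr M).

Hence λ_max = 3.8945 and λ_min = -3.2965.


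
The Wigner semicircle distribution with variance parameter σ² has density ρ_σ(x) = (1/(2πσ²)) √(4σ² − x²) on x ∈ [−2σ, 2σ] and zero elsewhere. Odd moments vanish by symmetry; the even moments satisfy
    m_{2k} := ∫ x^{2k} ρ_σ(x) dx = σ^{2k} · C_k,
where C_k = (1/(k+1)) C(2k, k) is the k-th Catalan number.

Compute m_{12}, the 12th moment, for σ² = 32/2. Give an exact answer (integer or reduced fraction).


By the scaled semicircle moment identity, m_{2k} = σ^{2k} · C_k with k = 6.
C_6 = (1/(k+1)) · C(2k, k) = (1/7) · C(12, 6) = (1/7) · 924 = 132.
σ^{2k} = (σ²)^k = (32/2)^6 = 16777216.

Therefore m_{12} = σ^{12} · C_6 = 16777216 · 132 = 2214592512.


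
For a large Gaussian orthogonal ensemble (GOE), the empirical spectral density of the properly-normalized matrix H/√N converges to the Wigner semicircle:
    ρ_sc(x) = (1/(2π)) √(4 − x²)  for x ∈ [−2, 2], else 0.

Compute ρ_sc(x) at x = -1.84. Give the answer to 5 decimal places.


ρ_sc(x) = (1/(2π)) √(4 − x²). With x = -1.84:
  4 − x² = 4 − (-1.84)² = 4 − 3.385600 = 0.614400.
  √(4 − x²) = 0.783837.
  1/(2π) = 0.159155.
  ρ_sc(-1.84) = 0.159155 · 0.783837 = 0.124751.

Rounded to 5 decimal places: ρ_sc(-1.84) ≈ 0.12475.


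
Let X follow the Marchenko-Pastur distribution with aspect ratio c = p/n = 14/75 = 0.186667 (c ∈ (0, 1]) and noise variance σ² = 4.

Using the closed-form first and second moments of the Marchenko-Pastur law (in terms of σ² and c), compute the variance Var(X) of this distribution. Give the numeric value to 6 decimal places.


Recall the MP moments m_1 = E[X] = σ² and m_2 = E[X²] = σ⁴ (1 + c).
m_1 = E[X] = σ² = 4, so m_1² = 16.
m_2 = E[X²] = σ⁴ (1 + c) = 16 · (1 + 0.186667) = 16 · 1.186667 = 18.986667.
(Note m_2 − m_1² simplifies to c · σ⁴ = 0.186667 · 16.)

Var(X) = m_2 − m_1² = 18.986667 − 16 = 2.986667.


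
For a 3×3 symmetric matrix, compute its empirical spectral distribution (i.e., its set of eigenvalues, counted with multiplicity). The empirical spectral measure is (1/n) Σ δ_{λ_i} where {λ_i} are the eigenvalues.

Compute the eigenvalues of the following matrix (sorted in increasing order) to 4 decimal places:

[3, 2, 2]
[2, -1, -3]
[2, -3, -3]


Since M is real symmetric, all three eigenvalues are real; they are the roots of det(λI − M) = λ³ − (tr M) λ² + s λ − det M, where s is the sum of the principal 2×2 minors.
tr M = 3 + (-1) + (-3) = -1.
s = (3·(-1) − 2²) + (3·(-3) − 2²) + ((-1)·(-3) − (-3)²) = -7 + (-13) + (-6) = -26.
det M (expand along row 1) = 3·(-6) − 2·0 + 2·(-4) = -26.
Characteristic polynomial: λ³ + λ² − 26λ + 26 = 0.
Substitute λ = y + (tr M)/3 = y − 0.333333 to remove the quadratic term: y³ + p·y + q = 0 with p = s − (tr M)²/3 = -26.333333 and q = −2(tr M)³/27 + (tr M)·s/3 − det M = 34.740741.
Three real roots ⇒ use the trigonometric (Viète) form: r = 2√(−p/3) = 5.925463, φ = arccos(3q/(p·r)) = arccos(-0.667932) = 2.302223 rad.
y_k = r·cos(φ/3 − 2πk/3) for k = 0, 1, 2 gives y = 4.264632, 1.430410, -5.695042.
λ_k = y_k − 0.333333 gives λ = 3.9313, 1.0971, -6.0284 (check: the sum is -1.0000 = tr M).

Eigenvalues sorted in increasing order: [-6.0284, 1.0971, 3.9313].


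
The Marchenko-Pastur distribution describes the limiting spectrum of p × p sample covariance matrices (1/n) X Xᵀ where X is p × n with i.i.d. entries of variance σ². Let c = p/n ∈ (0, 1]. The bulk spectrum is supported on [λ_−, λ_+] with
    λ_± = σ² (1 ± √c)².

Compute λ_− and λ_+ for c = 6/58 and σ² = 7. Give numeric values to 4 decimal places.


c = 6/58 = 0.103448; √c = 0.321634.
λ_− = σ² (1 − √c)² = 7 · (1 − 0.321634)² = 7 · (0.678366)² = 3.221265.
λ_+ = σ² (1 + √c)² = 7 · (1 + 0.321634)² = 7 · (1.321634)² = 12.227011.

Rounded to 4 decimal places: λ_− ≈ 3.2213, λ_+ ≈ 12.2270.


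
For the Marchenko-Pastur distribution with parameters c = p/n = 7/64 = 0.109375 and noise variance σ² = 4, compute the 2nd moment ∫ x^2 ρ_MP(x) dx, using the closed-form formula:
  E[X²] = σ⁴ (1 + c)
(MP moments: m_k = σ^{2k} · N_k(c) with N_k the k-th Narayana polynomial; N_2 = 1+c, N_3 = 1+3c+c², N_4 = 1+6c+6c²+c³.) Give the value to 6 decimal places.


E[X²] = σ⁴ (1 + c) (second MP moment). With σ² = 4 (so σ⁴ = 16) and c = 7/64 = 0.109375: E[X²] = 16 · (1 + 0.109375) = 16 · 1.109375.

So E[X^2] = 17.750000.


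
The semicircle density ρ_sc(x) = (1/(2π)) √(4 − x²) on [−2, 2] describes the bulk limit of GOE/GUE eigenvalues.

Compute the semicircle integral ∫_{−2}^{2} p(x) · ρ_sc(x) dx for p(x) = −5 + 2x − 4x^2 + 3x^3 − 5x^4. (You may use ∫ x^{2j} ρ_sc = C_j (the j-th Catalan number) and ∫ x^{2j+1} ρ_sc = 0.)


Write p(x) = Σ a_i x^i, split into monomials and integrate each against ρ_sc separately.
Using ∫ x^{2j} ρ_sc = C_j = (1/(j+1)) C(2j, j) (Catalan numbers) and ∫ x^{2j+1} ρ_sc = 0 (odd monomials vanish by symmetry):
  i = 0 (even): a_0 · C_{0} = -5 · 1 = -5
  i = 1 (odd): ∫ x^1 ρ_sc = 0 (vanishes)
  i = 2 (even): a_2 · C_{1} = -4 · 1 = -4
  i = 3 (odd): ∫ x^3 ρ_sc = 0 (vanishes)
  i = 4 (even): a_4 · C_{2} = -5 · 2 = -10

Summing the contributions: ∫_{−2}^{2} p(x) ρ_sc(x) dx = (-5) + (-4) + (-10) = -19.


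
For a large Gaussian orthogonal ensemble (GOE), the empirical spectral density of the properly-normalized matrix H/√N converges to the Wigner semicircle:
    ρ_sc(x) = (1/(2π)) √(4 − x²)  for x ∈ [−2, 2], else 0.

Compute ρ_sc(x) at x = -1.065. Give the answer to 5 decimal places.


ρ_sc(x) = (1/(2π)) √(4 − x²). With x = -1.065:
  4 − x² = 4 − (-1.065)² = 4 − 1.134225 = 2.865775.
  √(4 − x²) = 1.692860.
  1/(2π) = 0.159155.
  ρ_sc(-1.065) = 0.159155 · 1.692860 = 0.269427.

Rounded to 5 decimal places: ρ_sc(-1.065) ≈ 0.26943.


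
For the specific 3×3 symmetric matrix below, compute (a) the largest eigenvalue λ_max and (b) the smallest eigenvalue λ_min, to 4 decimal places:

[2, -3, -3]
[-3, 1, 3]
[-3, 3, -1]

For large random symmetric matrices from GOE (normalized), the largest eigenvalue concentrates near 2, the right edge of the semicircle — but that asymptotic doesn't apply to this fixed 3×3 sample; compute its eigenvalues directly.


Since M is real symmetric, all three eigenvalues are real; they are the roots of det(λI − M) = λ³ − (tr M) λ² + s λ − det M, where s is the sum of the principal 2×2 minors.
tr M = 2 + 1 + (-1) = 2.
s = (2·1 − (-3)²) + (2·(-1) − (-3)²) + (1·(-1) − 3²) = -7 + (-11) + (-10) = -28.
det M (expand along row 1) = 2·(-10) − (-3)·12 + (-3)·(-6) = 34.
Characteristic polynomial: λ³ − 2λ² − 28λ − 34 = 0.
Substitute λ = y + (tr M)/3 = y + 0.666667 to remove the quadratic term: y³ + p·y + q = 0 with p = s − (tr M)²/3 = -29.333333 and q = −2(tr M)³/27 + (tr M)·s/3 − det M = -53.259259.
Three real roots ⇒ use the trigonometric (Viète) form: r = 2√(−p/3) = 6.253888, φ = arccos(3q/(p·r)) = arccos(0.870973) = 0.513616 rad.
y_k = r·cos(φ/3 − 2πk/3) for k = 0, 1, 2 gives y = 6.162457, -2.158498, -4.003958.
λ_k = y_k + 0.666667 gives λ = 6.8291, -1.4918, -3.3373 (check: the sum is 2.0000 = tr M).

Hence λ_max = 6.8291 and λ_min = -3.3373.


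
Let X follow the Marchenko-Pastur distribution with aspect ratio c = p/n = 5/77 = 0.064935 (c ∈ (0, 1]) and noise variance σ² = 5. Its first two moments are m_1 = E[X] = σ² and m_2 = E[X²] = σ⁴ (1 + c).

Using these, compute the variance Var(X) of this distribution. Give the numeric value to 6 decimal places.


m_1 = E[X] = σ² = 5, so m_1² = 25.
m_2 = E[X²] = σ⁴ (1 + c) = 25 · (1 + 0.064935) = 25 · 1.064935 = 26.623377.
(Note m_2 − m_1² simplifies to c · σ⁴ = 0.064935 · 25.)

Var(X) = m_2 − m_1² = 26.623377 − 25 = 1.623377.


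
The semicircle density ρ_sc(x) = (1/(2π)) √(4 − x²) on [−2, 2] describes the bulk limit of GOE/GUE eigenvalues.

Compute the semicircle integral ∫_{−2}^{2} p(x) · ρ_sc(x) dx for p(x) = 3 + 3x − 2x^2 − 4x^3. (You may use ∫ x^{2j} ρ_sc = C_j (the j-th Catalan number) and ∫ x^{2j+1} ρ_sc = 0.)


Write p(x) = Σ a_i x^i, split into monomials and integrate each against ρ_sc separately.
Using ∫ x^{2j} ρ_sc = C_j = (1/(j+1)) C(2j, j) (Catalan numbers) and ∫ x^{2j+1} ρ_sc = 0 (odd monomials vanish by symmetry):
  i = 0 (even): a_0 · C_{0} = 3 · 1 = 3
  i = 1 (odd): ∫ x^1 ρ_sc = 0 (vanishes)
  i = 2 (even): a_2 · C_{1} = -2 · 1 = -2
  i = 3 (odd): ∫ x^3 ρ_sc = 0 (vanishes)

Summing the contributions: ∫_{−2}^{2} p(x) ρ_sc(x) dx = 3 + (-2) = 1.


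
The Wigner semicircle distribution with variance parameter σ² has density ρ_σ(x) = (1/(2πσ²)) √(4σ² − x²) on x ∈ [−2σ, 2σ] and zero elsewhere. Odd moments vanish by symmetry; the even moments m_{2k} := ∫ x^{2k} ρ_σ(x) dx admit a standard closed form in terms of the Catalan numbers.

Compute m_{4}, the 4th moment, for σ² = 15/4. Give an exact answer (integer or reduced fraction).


By the scaled semicircle moment identity, m_{2k} = σ^{2k} · C_k with k = 2.
C_2 = (1/(k+1)) · C(2k, k) = (1/3) · C(4, 2) = (1/3) · 6 = 2.
σ^{2k} = (σ²)^k = (15/4)^2 = 225/16.

Therefore m_{4} = σ^{4} · C_2 = (225/16) · 2 = 225/8.


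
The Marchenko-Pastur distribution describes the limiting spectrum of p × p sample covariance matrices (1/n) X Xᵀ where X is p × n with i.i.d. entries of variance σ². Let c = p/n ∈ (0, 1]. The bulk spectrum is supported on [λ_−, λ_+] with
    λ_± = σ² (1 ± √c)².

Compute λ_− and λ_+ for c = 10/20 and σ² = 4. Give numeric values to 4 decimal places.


c = 10/20 = 0.500000; √c = 0.707107.
λ_− = σ² (1 − √c)² = 4 · (1 − 0.707107)² = 4 · (0.292893)² = 0.343146.
λ_+ = σ² (1 + √c)² = 4 · (1 + 0.707107)² = 4 · (1.707107)² = 11.656854.

Rounded to 4 decimal places: λ_− ≈ 0.3431, λ_+ ≈ 11.6569.


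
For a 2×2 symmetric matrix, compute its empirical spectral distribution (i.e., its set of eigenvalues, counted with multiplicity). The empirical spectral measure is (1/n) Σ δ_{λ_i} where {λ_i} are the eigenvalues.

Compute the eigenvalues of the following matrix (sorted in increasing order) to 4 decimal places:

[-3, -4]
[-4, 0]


Since M is real symmetric, both eigenvalues are real; they are the roots of det(λI − M) = λ² − (tr M) λ + det M.
tr M = -3 + 0 = -3.
det M = (-3)·0 − (-4)² = 0 − 16 = -16.
Characteristic polynomial: λ² + 3λ − 16 = 0.
Discriminant Δ = (tr M)² − 4·det M = 9 − (-64) = 73; √Δ = 8.544004.
λ = (tr M ± √Δ)/2 = (-3 ± 8.544004)/2, giving (tr M − √Δ)/2 = -5.7720 and (tr M + √Δ)/2 = 2.7720.

Eigenvalues sorted in increasing order: [-5.7720, 2.7720].


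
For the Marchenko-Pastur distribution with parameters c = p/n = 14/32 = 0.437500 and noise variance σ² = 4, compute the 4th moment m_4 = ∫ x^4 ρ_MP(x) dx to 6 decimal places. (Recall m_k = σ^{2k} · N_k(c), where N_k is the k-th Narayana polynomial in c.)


E[X⁴] = σ⁸ (1 + 6c + 6c² + c³) (fourth MP moment). With σ² = 4 (so σ⁸ = 256) and c = 14/32 = 0.437500: E[X⁴] = 256 · (1 + 6·0.437500 + 6·(0.437500)² + (0.437500)³) = 256 · 4.857178.

So E[X^4] = 1243.437500.


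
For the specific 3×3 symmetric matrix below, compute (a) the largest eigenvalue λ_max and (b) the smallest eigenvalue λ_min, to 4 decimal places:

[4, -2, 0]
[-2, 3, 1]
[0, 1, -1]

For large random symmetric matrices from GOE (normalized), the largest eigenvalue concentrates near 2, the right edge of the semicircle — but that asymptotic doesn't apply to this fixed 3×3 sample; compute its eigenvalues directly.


Since M is real symmetric, all three eigenvalues are real; they are the roots of det(λI − M) = λ³ − (tr M) λ² + s λ − det M, where s is the sum of the principal 2×2 minors.
tr M = 4 + 3 + (-1) = 6.
s = (4·3 − (-2)²) + (4·(-1) − 0²) + (3·(-1) − 1²) = 8 + (-4) + (-4) = 0.
det M (expand along row 1) = 4·(-4) − (-2)·2 + 0·(-2) = -12.
Characteristic polynomial: λ³ − 6λ² + 12 = 0.
Substitute λ = y + (tr M)/3 = y + 2.000000 to remove the quadratic term: y³ + p·y + q = 0 with p = s − (tr M)²/3 = -12.000000 and q = −2(tr M)³/27 + (tr M)·s/3 − det M = -4.000000.
Three real roots ⇒ use the trigonometric (Viète) form: r = 2√(−p/3) = 4.000000, φ = arccos(3q/(p·r)) = arccos(0.250000) = 1.318116 rad.
y_k = r·cos(φ/3 − 2πk/3) for k = 0, 1, 2 gives y = 3.620076, -0.336509, -3.283567.
λ_k = y_k + 2.000000 gives λ = 5.6201, 1.6635, -1.2836 (check: the sum is 6.0000 = tr M).

Hence λ_max = 5.6201 and λ_min = -1.2836.


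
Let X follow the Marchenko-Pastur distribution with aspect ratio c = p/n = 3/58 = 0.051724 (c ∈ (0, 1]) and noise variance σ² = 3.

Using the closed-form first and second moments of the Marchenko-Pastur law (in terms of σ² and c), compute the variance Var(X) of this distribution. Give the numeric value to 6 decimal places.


Recall the MP moments m_1 = E[X] = σ² and m_2 = E[X²] = σ⁴ (1 + c).
m_1 = E[X] = σ² = 3, so m_1² = 9.
m_2 = E[X²] = σ⁴ (1 + c) = 9 · (1 + 0.051724) = 9 · 1.051724 = 9.465517.
(Note m_2 − m_1² simplifies to c · σ⁴ = 0.051724 · 9.)

Var(X) = m_2 − m_1² = 9.465517 − 9 = 0.465517.


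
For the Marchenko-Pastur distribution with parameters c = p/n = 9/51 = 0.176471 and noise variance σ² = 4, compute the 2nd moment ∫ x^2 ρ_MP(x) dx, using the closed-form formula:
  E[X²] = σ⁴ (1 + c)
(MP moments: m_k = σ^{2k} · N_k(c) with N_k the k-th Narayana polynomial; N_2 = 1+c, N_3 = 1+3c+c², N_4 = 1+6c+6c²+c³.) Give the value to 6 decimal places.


E[X²] = σ⁴ (1 + c) (second MP moment). With σ² = 4 (so σ⁴ = 16) and c = 9/51 = 0.176471: E[X²] = 16 · (1 + 0.176471) = 16 · 1.176471.

So E[X^2] = 18.823529.


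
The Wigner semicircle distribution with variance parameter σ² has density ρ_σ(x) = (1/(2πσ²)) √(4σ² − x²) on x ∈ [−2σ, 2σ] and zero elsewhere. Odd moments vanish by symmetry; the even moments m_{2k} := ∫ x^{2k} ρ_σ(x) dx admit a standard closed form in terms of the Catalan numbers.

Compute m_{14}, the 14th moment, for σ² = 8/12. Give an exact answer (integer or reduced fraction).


By the scaled semicircle moment identity, m_{2k} = σ^{2k} · C_k with k = 7.
C_7 = (1/(k+1)) · C(2k, k) = (1/8) · C(14, 7) = (1/8) · 3432 = 429.
σ^{2k} = (σ²)^k = (8/12)^7 = 128/2187.

Therefore m_{14} = σ^{14} · C_7 = (128/2187) · 429 = 18304/729.


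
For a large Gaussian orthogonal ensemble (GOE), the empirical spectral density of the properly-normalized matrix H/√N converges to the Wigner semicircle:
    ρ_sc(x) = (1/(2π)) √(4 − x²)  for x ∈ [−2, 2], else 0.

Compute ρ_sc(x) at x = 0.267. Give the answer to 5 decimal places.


ρ_sc(x) = (1/(2π)) √(4 − x²). With x = 0.267:
  4 − x² = 4 − (0.267)² = 4 − 0.071289 = 3.928711.
  √(4 − x²) = 1.982098.
  1/(2π) = 0.159155.
  ρ_sc(0.267) = 0.159155 · 1.982098 = 0.315461.

Rounded to 5 decimal places: ρ_sc(0.267) ≈ 0.31546.


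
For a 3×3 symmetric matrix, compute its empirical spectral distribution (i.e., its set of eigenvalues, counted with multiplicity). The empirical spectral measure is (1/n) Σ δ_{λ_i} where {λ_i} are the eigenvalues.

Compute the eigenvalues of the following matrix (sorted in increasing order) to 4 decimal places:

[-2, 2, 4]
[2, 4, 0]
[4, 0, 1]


Since M is real symmetric, all three eigenvalues are real; they are the roots of det(λI − M) = λ³ − (tr M) λ² + s λ − det M, where s is the sum of the principal 2×2 minors.
tr M = -2 + 4 + 1 = 3.
s = ((-2)·4 − 2²) + ((-2)·1 − 4²) + (4·1 − 0²) = -12 + (-18) + 4 = -26.
det M (expand along row 1) = (-2)·4 − 2·2 + 4·(-16) = -76.
Characteristic polynomial: λ³ − 3λ² − 26λ + 76 = 0.
Substitute λ = y + (tr M)/3 = y + 1.000000 to remove the quadratic term: y³ + p·y + q = 0 with p = s − (tr M)²/3 = -29.000000 and q = −2(tr M)³/27 + (tr M)·s/3 − det M = 48.000000.
Three real roots ⇒ use the trigonometric (Viète) form: r = 2√(−p/3) = 6.218253, φ = arccos(3q/(p·r)) = arccos(-0.798539) = 2.495660 rad.
y_k = r·cos(φ/3 − 2πk/3) for k = 0, 1, 2 gives y = 4.187883, 1.886791, -6.074674.
λ_k = y_k + 1.000000 gives λ = 5.1879, 2.8868, -5.0747 (check: the sum is 3.0000 = tr M).

Eigenvalues sorted in increasing order: [-5.0747, 2.8868, 5.1879].


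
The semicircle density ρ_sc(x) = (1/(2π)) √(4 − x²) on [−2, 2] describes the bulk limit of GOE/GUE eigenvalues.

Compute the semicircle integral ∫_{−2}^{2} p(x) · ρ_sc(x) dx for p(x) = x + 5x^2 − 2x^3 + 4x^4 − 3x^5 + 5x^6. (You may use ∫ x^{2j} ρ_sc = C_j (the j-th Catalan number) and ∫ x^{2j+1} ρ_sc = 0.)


Write p(x) = Σ a_i x^i, split into monomials and integrate each against ρ_sc separately.
Using ∫ x^{2j} ρ_sc = C_j = (1/(j+1)) C(2j, j) (Catalan numbers) and ∫ x^{2j+1} ρ_sc = 0 (odd monomials vanish by symmetry):
  i = 1 (odd): ∫ x^1 ρ_sc = 0 (vanishes)
  i = 2 (even): a_2 · C_{1} = 5 · 1 = 5
  i = 3 (odd): ∫ x^3 ρ_sc = 0 (vanishes)
  i = 4 (even): a_4 · C_{2} = 4 · 2 = 8
  i = 5 (odd): ∫ x^5 ρ_sc = 0 (vanishes)
  i = 6 (even): a_6 · C_{3} = 5 · 5 = 25

Summing the contributions: ∫_{−2}^{2} p(x) ρ_sc(x) dx = 5 + 8 + 25 = 38.


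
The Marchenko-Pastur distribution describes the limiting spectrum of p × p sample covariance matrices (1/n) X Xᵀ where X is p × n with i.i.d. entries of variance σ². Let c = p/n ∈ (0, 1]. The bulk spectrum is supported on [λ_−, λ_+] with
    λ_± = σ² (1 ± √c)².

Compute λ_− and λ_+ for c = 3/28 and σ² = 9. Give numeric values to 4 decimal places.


c = 3/28 = 0.107143; √c = 0.327327.
λ_− = σ² (1 − √c)² = 9 · (1 − 0.327327)² = 9 · (0.672673)² = 4.072403.
λ_+ = σ² (1 + √c)² = 9 · (1 + 0.327327)² = 9 · (1.327327)² = 15.856169.

Rounded to 4 decimal places: λ_− ≈ 4.0724, λ_+ ≈ 15.8562.


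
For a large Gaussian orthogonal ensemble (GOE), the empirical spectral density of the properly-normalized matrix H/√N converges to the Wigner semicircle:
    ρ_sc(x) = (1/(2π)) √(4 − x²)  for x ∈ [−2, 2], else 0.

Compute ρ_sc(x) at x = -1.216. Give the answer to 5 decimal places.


ρ_sc(x) = (1/(2π)) √(4 − x²). With x = -1.216:
  4 − x² = 4 − (-1.216)² = 4 − 1.478656 = 2.521344.
  √(4 − x²) = 1.587874.
  1/(2π) = 0.159155.
  ρ_sc(-1.216) = 0.159155 · 1.587874 = 0.252718.

Rounded to 5 decimal places: ρ_sc(-1.216) ≈ 0.25272.


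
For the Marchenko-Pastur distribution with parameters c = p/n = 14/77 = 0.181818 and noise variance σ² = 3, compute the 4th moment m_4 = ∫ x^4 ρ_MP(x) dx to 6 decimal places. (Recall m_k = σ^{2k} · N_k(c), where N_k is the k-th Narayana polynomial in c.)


E[X⁴] = σ⁸ (1 + 6c + 6c² + c³) (fourth MP moment). With σ² = 3 (so σ⁸ = 81) and c = 14/77 = 0.181818: E[X⁴] = 81 · (1 + 6·0.181818 + 6·(0.181818)² + (0.181818)³) = 81 · 2.295267.

So E[X^4] = 185.916604.


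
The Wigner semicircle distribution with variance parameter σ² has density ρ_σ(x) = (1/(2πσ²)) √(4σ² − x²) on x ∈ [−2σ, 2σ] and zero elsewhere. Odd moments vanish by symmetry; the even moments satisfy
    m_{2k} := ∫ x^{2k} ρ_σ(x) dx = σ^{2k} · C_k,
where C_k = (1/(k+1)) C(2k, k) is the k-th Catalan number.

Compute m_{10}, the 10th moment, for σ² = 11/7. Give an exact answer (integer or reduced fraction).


By the scaled semicircle moment identity, m_{2k} = σ^{2k} · C_k with k = 5.
C_5 = (1/(k+1)) · C(2k, k) = (1/6) · C(10, 5) = (1/6) · 252 = 42.
σ^{2k} = (σ²)^k = (11/7)^5 = 161051/16807.

Therefore m_{10} = σ^{10} · C_5 = (161051/16807) · 42 = 966306/2401.


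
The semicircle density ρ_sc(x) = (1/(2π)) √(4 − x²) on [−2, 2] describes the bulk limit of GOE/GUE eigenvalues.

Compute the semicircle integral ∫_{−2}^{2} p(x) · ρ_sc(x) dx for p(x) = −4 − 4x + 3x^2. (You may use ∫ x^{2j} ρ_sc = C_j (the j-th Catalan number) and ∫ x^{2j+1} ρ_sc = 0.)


Write p(x) = Σ a_i x^i, split into monomials and integrate each against ρ_sc separately.
Using ∫ x^{2j} ρ_sc = C_j = (1/(j+1)) C(2j, j) (Catalan numbers) and ∫ x^{2j+1} ρ_sc = 0 (odd monomials vanish by symmetry):
  i = 0 (even): a_0 · C_{0} = -4 · 1 = -4
  i = 1 (odd): ∫ x^1 ρ_sc = 0 (vanishes)
  i = 2 (even): a_2 · C_{1} = 3 · 1 = 3

Summing the contributions: ∫_{−2}^{2} p(x) ρ_sc(x) dx = (-4) + 3 = -1.


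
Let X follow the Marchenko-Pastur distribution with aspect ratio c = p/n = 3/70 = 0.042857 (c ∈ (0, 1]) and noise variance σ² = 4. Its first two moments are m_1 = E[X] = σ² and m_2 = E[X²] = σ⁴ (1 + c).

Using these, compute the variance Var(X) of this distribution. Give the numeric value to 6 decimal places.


m_1 = E[X] = σ² = 4, so m_1² = 16.
m_2 = E[X²] = σ⁴ (1 + c) = 16 · (1 + 0.042857) = 16 · 1.042857 = 16.685714.
(Note m_2 − m_1² simplifies to c · σ⁴ = 0.042857 · 16.)

Var(X) = m_2 − m_1² = 16.685714 − 16 = 0.685714.


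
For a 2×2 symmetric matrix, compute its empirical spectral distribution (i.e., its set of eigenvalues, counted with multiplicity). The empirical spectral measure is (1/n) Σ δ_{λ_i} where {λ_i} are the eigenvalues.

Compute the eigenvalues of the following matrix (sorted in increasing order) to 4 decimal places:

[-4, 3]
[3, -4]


Since M is real symmetric, both eigenvalues are real; they are the roots of det(λI − M) = λ² − (tr M) λ + det M.
tr M = -4 + (-4) = -8.
det M = (-4)·(-4) − 3² = 16 − 9 = 7.
Characteristic polynomial: λ² + 8λ + 7 = 0.
Discriminant Δ = (tr M)² − 4·det M = 64 − 28 = 36; √Δ = 6.000000.
λ = (tr M ± √Δ)/2 = (-8 ± 6.000000)/2, giving (tr M − √Δ)/2 = -7.0000 and (tr M + √Δ)/2 = -1.0000.

Eigenvalues sorted in increasing order: [-7.0000, -1.0000].


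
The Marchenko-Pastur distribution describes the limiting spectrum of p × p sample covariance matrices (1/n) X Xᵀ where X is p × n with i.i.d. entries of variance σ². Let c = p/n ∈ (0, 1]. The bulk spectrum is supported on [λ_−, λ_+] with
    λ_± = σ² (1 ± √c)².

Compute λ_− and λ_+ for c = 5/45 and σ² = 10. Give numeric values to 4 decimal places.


c = 5/45 = 0.111111; √c = 0.333333.
λ_− = σ² (1 − √c)² = 10 · (1 − 0.333333)² = 10 · (0.666667)² = 4.444444.
λ_+ = σ² (1 + √c)² = 10 · (1 + 0.333333)² = 10 · (1.333333)² = 17.777778.

Rounded to 4 decimal places: λ_− ≈ 4.4444, λ_+ ≈ 17.7778.


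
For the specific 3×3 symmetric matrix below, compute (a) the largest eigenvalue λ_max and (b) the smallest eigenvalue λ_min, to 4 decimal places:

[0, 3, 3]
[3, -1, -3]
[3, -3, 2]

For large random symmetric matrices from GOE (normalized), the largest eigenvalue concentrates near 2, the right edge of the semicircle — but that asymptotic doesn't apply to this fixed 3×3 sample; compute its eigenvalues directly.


Since M is real symmetric, all three eigenvalues are real; they are the roots of det(λI − M) = λ³ − (tr M) λ² + s λ − det M, where s is the sum of the principal 2×2 minors.
tr M = 0 + (-1) + 2 = 1.
s = (0·(-1) − 3²) + (0·2 − 3²) + ((-1)·2 − (-3)²) = -9 + (-9) + (-11) = -29.
det M (expand along row 1) = 0·(-11) − 3·15 + 3·(-6) = -63.
Characteristic polynomial: λ³ − λ² − 29λ + 63 = 0.
Substitute λ = y + (tr M)/3 = y + 0.333333 to remove the quadratic term: y³ + p·y + q = 0 with p = s − (tr M)²/3 = -29.333333 and q = −2(tr M)³/27 + (tr M)·s/3 − det M = 53.259259.
Three real roots ⇒ use the trigonometric (Viète) form: r = 2√(−p/3) = 6.253888, φ = arccos(3q/(p·r)) = arccos(-0.870973) = 2.627976 rad.
y_k = r·cos(φ/3 − 2πk/3) for k = 0, 1, 2 gives y = 4.003958, 2.158498, -6.162457.
λ_k = y_k + 0.333333 gives λ = 4.3373, 2.4918, -5.8291 (check: the sum is 1.0000 = tr M).

Hence λ_max = 4.3373 and λ_min = -5.8291.


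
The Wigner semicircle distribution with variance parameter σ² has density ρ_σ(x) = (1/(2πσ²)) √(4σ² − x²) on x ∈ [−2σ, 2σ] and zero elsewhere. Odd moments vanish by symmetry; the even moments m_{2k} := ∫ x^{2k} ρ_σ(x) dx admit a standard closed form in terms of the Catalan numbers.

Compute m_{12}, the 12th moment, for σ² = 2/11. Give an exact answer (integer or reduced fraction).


By the scaled semicircle moment identity, m_{2k} = σ^{2k} · C_k with k = 6.
C_6 = (1/(k+1)) · C(2k, k) = (1/7) · C(12, 6) = (1/7) · 924 = 132.
σ^{2k} = (σ²)^k = (2/11)^6 = 64/1771561.

Therefore m_{12} = σ^{12} · C_6 = (64/1771561) · 132 = 768/161051.


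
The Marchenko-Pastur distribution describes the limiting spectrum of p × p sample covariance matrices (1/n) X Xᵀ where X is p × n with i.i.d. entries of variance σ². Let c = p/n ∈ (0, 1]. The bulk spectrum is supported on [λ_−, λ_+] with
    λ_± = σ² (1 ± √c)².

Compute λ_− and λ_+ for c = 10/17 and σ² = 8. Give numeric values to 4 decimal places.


c = 10/17 = 0.588235; √c = 0.766965.
λ_− = σ² (1 − √c)² = 8 · (1 − 0.766965)² = 8 · (0.233035)² = 0.434443.
λ_+ = σ² (1 + √c)² = 8 · (1 + 0.766965)² = 8 · (1.766965)² = 24.977322.

Rounded to 4 decimal places: λ_− ≈ 0.4344, λ_+ ≈ 24.9773.


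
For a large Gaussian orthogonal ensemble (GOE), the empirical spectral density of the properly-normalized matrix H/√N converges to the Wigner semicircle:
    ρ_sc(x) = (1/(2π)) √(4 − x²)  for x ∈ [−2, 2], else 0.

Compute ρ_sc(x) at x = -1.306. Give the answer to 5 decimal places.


ρ_sc(x) = (1/(2π)) √(4 − x²). With x = -1.306:
  4 − x² = 4 − (-1.306)² = 4 − 1.705636 = 2.294364.
  √(4 − x²) = 1.514716.
  1/(2π) = 0.159155.
  ρ_sc(-1.306) = 0.159155 · 1.514716 = 0.241075.

Rounded to 5 decimal places: ρ_sc(-1.306) ≈ 0.24107.


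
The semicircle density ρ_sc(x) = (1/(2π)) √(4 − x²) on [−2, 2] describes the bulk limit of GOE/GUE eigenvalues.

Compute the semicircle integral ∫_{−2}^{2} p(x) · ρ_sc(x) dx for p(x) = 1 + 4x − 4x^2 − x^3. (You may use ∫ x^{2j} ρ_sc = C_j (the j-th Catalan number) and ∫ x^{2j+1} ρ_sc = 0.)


Write p(x) = Σ a_i x^i, split into monomials and integrate each against ρ_sc separately.
Using ∫ x^{2j} ρ_sc = C_j = (1/(j+1)) C(2j, j) (Catalan numbers) and ∫ x^{2j+1} ρ_sc = 0 (odd monomials vanish by symmetry):
  i = 0 (even): a_0 · C_{0} = 1 · 1 = 1
  i = 1 (odd): ∫ x^1 ρ_sc = 0 (vanishes)
  i = 2 (even): a_2 · C_{1} = -4 · 1 = -4
  i = 3 (odd): ∫ x^3 ρ_sc = 0 (vanishes)

Summing the contributions: ∫_{−2}^{2} p(x) ρ_sc(x) dx = 1 + (-4) = -3.


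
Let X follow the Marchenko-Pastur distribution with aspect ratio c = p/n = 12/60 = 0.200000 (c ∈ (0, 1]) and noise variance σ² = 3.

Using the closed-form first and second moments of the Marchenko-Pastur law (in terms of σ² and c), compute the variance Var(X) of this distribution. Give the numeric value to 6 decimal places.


Recall the MP moments m_1 = E[X] = σ² and m_2 = E[X²] = σ⁴ (1 + c).
m_1 = E[X] = σ² = 3, so m_1² = 9.
m_2 = E[X²] = σ⁴ (1 + c) = 9 · (1 + 0.200000) = 9 · 1.200000 = 10.800000.
(Note m_2 − m_1² simplifies to c · σ⁴ = 0.200000 · 9.)

Var(X) = m_2 − m_1² = 10.800000 − 9 = 1.800000.


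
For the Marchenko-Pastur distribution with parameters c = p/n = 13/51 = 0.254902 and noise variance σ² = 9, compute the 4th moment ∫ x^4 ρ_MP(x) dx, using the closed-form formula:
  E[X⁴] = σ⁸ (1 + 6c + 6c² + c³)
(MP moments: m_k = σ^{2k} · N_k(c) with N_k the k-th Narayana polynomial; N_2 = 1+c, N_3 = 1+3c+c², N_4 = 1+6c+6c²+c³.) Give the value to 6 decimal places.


E[X⁴] = σ⁸ (1 + 6c + 6c² + c³) (fourth MP moment). With σ² = 9 (so σ⁸ = 6561) and c = 13/51 = 0.254902: E[X⁴] = 6561 · (1 + 6·0.254902 + 6·(0.254902)² + (0.254902)³) = 6561 · 2.935824.

So E[X^4] = 19261.941787.


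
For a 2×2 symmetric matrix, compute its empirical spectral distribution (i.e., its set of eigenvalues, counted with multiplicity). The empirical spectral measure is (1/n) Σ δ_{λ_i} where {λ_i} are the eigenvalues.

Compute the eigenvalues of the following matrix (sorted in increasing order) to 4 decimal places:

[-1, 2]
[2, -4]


Since M is real symmetric, both eigenvalues are real; they are the roots of det(λI − M) = λ² − (tr M) λ + det M.
tr M = -1 + (-4) = -5.
det M = (-1)·(-4) − 2² = 4 − 4 = 0.
Characteristic polynomial: λ² + 5λ = 0.
Discriminant Δ = (tr M)² − 4·det M = 25 − 0 = 25; √Δ = 5.000000.
λ = (tr M ± √Δ)/2 = (-5 ± 5.000000)/2, giving (tr M − √Δ)/2 = -5.0000 and (tr M + √Δ)/2 = 0.0000.

Eigenvalues sorted in increasing order: [-5.0000, 0.0000].
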